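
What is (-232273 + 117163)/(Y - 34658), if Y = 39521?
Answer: -38370/1621 ≈ -23.671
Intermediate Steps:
(-232273 + 117163)/(Y - 34658) = (-232273 + 117163)/(39521 - 34658) = -115110/4863 = -115110*1/4863 = -38370/1621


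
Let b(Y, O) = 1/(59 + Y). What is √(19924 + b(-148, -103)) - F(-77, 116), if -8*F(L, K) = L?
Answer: -77/8 + √157817915/89 ≈ 131.53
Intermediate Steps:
F(L, K) = -L/8
√(19924 + b(-148, -103)) - F(-77, 116) = √(19924 + 1/(59 - 148)) - (-1)*(-77)/8 = √(19924 + 1/(-89)) - 1*77/8 = √(19924 - 1/89) - 77/8 = √(1773235/89) - 77/8 = √157817915/89 - 77/8 = -77/8 + √157817915/89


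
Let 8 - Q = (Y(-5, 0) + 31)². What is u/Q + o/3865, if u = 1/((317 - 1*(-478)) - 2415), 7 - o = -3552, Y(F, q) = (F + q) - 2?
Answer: 654970661/711283680 ≈ 0.92083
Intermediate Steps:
Y(F, q) = -2 + F + q
o = 3559 (o = 7 - 1*(-3552) = 7 + 3552 = 3559)
u = -1/1620 (u = 1/((317 + 478) - 2415) = 1/(795 - 2415) = 1/(-1620) = -1/1620 ≈ -0.00061728)
Q = -568 (Q = 8 - ((-2 - 5 + 0) + 31)² = 8 - (-7 + 31)² = 8 - 1*24² = 8 - 1*576 = 8 - 576 = -568)
u/Q + o/3865 = -1/1620/(-568) + 3559/3865 = -1/1620*(-1/568) + 3559*(1/3865) = 1/920160 + 3559/3865 = 654970661/711283680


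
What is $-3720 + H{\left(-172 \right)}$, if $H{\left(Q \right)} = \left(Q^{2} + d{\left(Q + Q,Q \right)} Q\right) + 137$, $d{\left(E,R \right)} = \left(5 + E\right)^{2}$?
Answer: $-19740411$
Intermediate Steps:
$H{\left(Q \right)} = 137 + Q^{2} + Q \left(5 + 2 Q\right)^{2}$ ($H{\left(Q \right)} = \left(Q^{2} + \left(5 + \left(Q + Q\right)\right)^{2} Q\right) + 137 = \left(Q^{2} + \left(5 + 2 Q\right)^{2} Q\right) + 137 = \left(Q^{2} + Q \left(5 + 2 Q\right)^{2}\right) + 137 = 137 + Q^{2} + Q \left(5 + 2 Q\right)^{2}$)
$-3720 + H{\left(-172 \right)} = -3720 + \left(137 + \left(-172\right)^{2} - 172 \left(5 + 2 \left(-172\right)\right)^{2}\right) = -3720 + \left(137 + 29584 - 172 \left(5 - 344\right)^{2}\right) = -3720 + \left(137 + 29584 - 172 \left(-339\right)^{2}\right) = -3720 + \left(137 + 29584 - 19766412\right) = -3720 - 19736691 = -19740411$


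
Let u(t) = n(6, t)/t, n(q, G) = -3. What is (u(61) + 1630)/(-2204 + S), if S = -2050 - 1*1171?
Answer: -99427/330925 ≈ -0.30045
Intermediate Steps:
S = -3221 (S = -2050 - 1171 = -3221)
u(t) = -3/t
(u(61) + 1630)/(-2204 + S) = (-3/61 + 1630)/(-2204 - 3221) = (-3*1/61 + 1630)/(-5425) = (-3/61 + 1630)*(-1/5425) = (99427/61)*(-1/5425) = -99427/330925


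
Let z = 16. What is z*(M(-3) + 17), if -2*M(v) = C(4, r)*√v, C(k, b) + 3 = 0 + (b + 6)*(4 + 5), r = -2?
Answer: 272 - 264*I*√3 ≈ 272.0 - 457.26*I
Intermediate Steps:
C(k, b) = 51 + 9*b (C(k, b) = -3 + (0 + (b + 6)*(4 + 5)) = -3 + (0 + (6 + b)*9) = -3 + (0 + (54 + 9*b)) = -3 + (54 + 9*b) = 51 + 9*b)
M(v) = -33*√v/2 (M(v) = -(51 + 9*(-2))*√v/2 = -(51 - 18)*√v/2 = -33*√v/2)
z*(M(-3) + 17) = 16*(-33*I*√3/2 + 17) = 16*(17 - 33*I*√3/2) = 272 - 264*I*√3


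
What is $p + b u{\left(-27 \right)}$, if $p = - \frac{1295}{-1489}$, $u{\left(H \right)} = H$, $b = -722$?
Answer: $\frac{29027861}{1489} \approx 19495.0$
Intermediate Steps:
$p = \frac{1295}{1489}$ ($p = \left(-1295\right) \left(- \frac{1}{1489}\right) = \frac{1295}{1489} \approx 0.86971$)
$p + b u{\left(-27 \right)} = \frac{1295}{1489} - -19494 = \frac{1295}{1489} + 19494 = \frac{29027861}{1489}$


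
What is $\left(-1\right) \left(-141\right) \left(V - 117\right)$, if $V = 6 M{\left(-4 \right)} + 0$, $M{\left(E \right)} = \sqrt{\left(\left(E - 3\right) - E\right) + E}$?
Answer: $-16497 + 846 i \sqrt{7} \approx -16497.0 + 2238.3 i$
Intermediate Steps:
$M{\left(E \right)} = \sqrt{-3 + E}$ ($M{\left(E \right)} = \sqrt{\left(\left(-3 + E\right) - E\right) + E} = \sqrt{-3 + E}$)
$V = 6 i \sqrt{7}$ ($V = 6 \sqrt{-3 - 4} + 0 = 6 \sqrt{-7} + 0 = 6 i \sqrt{7} + 0 = 6 i \sqrt{7} \approx 15.875 i$)
$\left(-1\right) \left(-141\right) \left(V - 117\right) = \left(-1\right) \left(-141\right) \left(6 i \sqrt{7} - 117\right) = 141 \left(-117 + 6 i \sqrt{7}\right) = -16497 + 846 i \sqrt{7}$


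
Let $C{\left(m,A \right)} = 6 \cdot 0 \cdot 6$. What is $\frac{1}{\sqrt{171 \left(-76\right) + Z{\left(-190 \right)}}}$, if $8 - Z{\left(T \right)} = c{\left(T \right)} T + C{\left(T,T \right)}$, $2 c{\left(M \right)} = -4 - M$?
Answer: $\frac{\sqrt{4682}}{4682} \approx 0.014615$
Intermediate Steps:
$C{\left(m,A \right)} = 0$ ($C{\left(m,A \right)} = 0 \cdot 6 = 0$)
$c{\left(M \right)} = -2 - \frac{M}{2}$ ($c{\left(M \right)} = \frac{-4 - M}{2} = -2 - \frac{M}{2}$)
$Z{\left(T \right)} = 8 - T \left(-2 - \frac{T}{2}\right)$ ($Z{\left(T \right)} = 8 - \left(\left(-2 - \frac{T}{2}\right) T + 0\right) = 8 - \left(T \left(-2 - \frac{T}{2}\right) + 0\right) = 8 - T \left(-2 - \frac{T}{2}\right)$)
$\frac{1}{\sqrt{171 \left(-76\right) + Z{\left(-190 \right)}}} = \frac{1}{\sqrt{171 \left(-76\right) + \left(8 + \frac{1}{2} \left(-190\right) \left(4 - 190\right)\right)}} = \frac{1}{\sqrt{-12996 + \left(8 + \frac{1}{2} \left(-190\right) \left(-186\right)\right)}} = \frac{1}{\sqrt{-12996 + \left(8 + 17670\right)}} = \frac{1}{\sqrt{-12996 + 17678}} = \frac{1}{\sqrt{4682}} = \frac{\sqrt{4682}}{4682}$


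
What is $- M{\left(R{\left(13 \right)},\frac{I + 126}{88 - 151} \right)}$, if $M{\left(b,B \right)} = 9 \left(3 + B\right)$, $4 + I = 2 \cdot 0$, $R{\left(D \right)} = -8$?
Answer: $- \frac{67}{7} \approx -9.5714$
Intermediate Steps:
$I = -4$ ($I = -4 + 2 \cdot 0 = -4 + 0 = -4$)
$M{\left(b,B \right)} = 27 + 9 B$
$- M{\left(R{\left(13 \right)},\frac{I + 126}{88 - 151} \right)} = - (27 + 9 \frac{-4 + 126}{88 - 151}) = - (27 + 9 \frac{122}{-63}) = - (27 + 9 \cdot 122 \left(- \frac{1}{63}\right)) = - (27 + 9 \left(- \frac{122}{63}\right)) = - (27 - \frac{122}{7}) = \left(-1\right) \frac{67}{7} = - \frac{67}{7}$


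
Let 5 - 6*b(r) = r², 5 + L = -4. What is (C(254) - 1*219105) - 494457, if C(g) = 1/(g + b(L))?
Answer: -516618885/724 ≈ -7.1356e+5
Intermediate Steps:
L = -9 (L = -5 - 4 = -9)
b(r) = ⅚ - r²/6
C(g) = 1/(-38/3 + g) (C(g) = 1/(g + (⅚ - ⅙*(-9)²)) = 1/(g + (⅚ - ⅙*81)) = 1/(g + (⅚ - 27/2)) = 1/(g - 38/3) = 1/(-38/3 + g))
(C(254) - 1*219105) - 494457 = (3/(-38 + 3*254) - 1*219105) - 494457 = (3/(-38 + 762) - 219105) - 494457 = (3/724 - 219105) - 494457 = -158632017/724 - 494457 = -516618885/724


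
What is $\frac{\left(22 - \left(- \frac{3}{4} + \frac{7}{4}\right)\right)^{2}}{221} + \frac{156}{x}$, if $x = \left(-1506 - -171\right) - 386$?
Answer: $\frac{724485}{380341} \approx 1.9048$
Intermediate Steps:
$x = -1721$ ($x = \left(-1506 + \left(-9 + 180\right)\right) - 386 = \left(-1506 + 171\right) - 386 = -1335 - 386 = -1721$)
$\frac{\left(22 - \left(- \frac{3}{4} + \frac{7}{4}\right)\right)^{2}}{221} + \frac{156}{x} = \frac{\left(22 - \left(- \frac{3}{4} + \frac{7}{4}\right)\right)^{2}}{221} + \frac{156}{-1721} = \left(22 - 1\right)^{2} \cdot \frac{1}{221} + 156 \left(- \frac{1}{1721}\right) = \left(22 + \left(- \frac{7}{4} + \frac{3}{4}\right)\right)^{2} \cdot \frac{1}{221} - \frac{156}{1721} = \left(22 - 1\right)^{2} \cdot \frac{1}{221} - \frac{156}{1721} = 21^{2} \cdot \frac{1}{221} - \frac{156}{1721} = 441 \cdot \frac{1}{221} - \frac{156}{1721} = \frac{441}{221} - \frac{156}{1721} = \frac{724485}{380341}$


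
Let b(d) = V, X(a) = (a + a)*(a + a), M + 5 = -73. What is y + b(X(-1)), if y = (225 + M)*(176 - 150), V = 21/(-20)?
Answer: 76419/20 ≈ 3820.9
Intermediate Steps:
M = -78 (M = -5 - 73 = -78)
X(a) = 4*a² (X(a) = (2*a)*(2*a) = 4*a²)
V = -21/20 (V = 21*(-1/20) = -21/20 ≈ -1.0500)
b(d) = -21/20
y = 3822 (y = (225 - 78)*(176 - 150) = 147*26 = 3822)
y + b(X(-1)) = 3822 - 21/20 = 76419/20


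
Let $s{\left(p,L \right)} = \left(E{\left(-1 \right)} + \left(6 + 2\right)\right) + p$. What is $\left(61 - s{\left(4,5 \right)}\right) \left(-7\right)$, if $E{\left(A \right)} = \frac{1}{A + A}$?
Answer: $- \frac{693}{2} \approx -346.5$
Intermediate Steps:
$E{\left(A \right)} = \frac{1}{2 A}$
$s{\left(p,L \right)} = \frac{15}{2} + p$ ($s{\left(p,L \right)} = \left(\frac{1}{2 \left(-1\right)} + \left(6 + 2\right)\right) + p = \left(\frac{1}{2} \left(-1\right) + 8\right) + p = \left(- \frac{1}{2} + 8\right) + p = \frac{15}{2} + p$)
$\left(61 - s{\left(4,5 \right)}\right) \left(-7\right) = \left(61 - \left(\frac{15}{2} + 4\right)\right) \left(-7\right) = \left(61 - \frac{23}{2}\right) \left(-7\right) = \frac{99}{2} \left(-7\right) = - \frac{693}{2}$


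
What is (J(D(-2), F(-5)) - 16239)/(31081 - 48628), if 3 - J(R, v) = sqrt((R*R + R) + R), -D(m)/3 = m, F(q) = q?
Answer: 5412/5849 + 4*sqrt(3)/17547 ≈ 0.92568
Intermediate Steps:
D(m) = -3*m
J(R, v) = 3 - sqrt(R**2 + 2*R) (J(R, v) = 3 - sqrt((R*R + R) + R) = 3 - sqrt((R**2 + R) + R) = 3 - sqrt((R + R**2) + R) = 3 - sqrt(R**2 + 2*R))
(J(D(-2), F(-5)) - 16239)/(31081 - 48628) = ((3 - sqrt((-3*(-2))*(2 - 3*(-2)))) - 16239)/(31081 - 48628) = ((3 - sqrt(6*(2 + 6))) - 16239)/(-17547) = ((3 - sqrt(6*8)) - 16239)*(-1/17547) = ((3 - sqrt(48)) - 16239)*(-1/17547) = ((3 - 4*sqrt(3)) - 16239)*(-1/17547) = (-16236 - 4*sqrt(3))*(-1/17547) = 5412/5849 + 4*sqrt(3)/17547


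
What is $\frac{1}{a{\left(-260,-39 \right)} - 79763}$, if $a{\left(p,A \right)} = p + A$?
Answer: $- \frac{1}{80062} \approx -1.249 \cdot 10^{-5}$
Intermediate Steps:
$a{\left(p,A \right)} = A + p$
$\frac{1}{a{\left(-260,-39 \right)} - 79763} = \frac{1}{\left(-39 - 260\right) - 79763} = \frac{1}{-299 - 79763} = \frac{1}{-80062} = - \frac{1}{80062}$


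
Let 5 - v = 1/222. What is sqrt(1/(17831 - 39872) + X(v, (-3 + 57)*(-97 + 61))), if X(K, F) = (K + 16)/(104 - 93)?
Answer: sqrt(68264043495758)/5980458 ≈ 1.3815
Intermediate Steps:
v = 1109/222 (v = 5 - 1/222 = 1109/222 ≈ 4.9955)
X(K, F) = 16/11 + K/11 (X(K, F) = (16 + K)/11 = (16 + K)*(1/11) = 16/11 + K/11)
sqrt(1/(17831 - 39872) + X(v, (-3 + 57)*(-97 + 61))) = sqrt(1/(17831 - 39872) + (16/11 + (1/11)*(1109/222))) = sqrt(1/(-22041) + (16/11 + 1109/2442)) = sqrt(-1/22041 + 4661/2442) = sqrt(34243553/17941374) = sqrt(68264043495758)/5980458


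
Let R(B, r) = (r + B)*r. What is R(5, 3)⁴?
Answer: 331776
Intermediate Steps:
R(B, r) = r*(B + r) (R(B, r) = (B + r)*r = r*(B + r))
R(5, 3)⁴ = (3*(5 + 3))⁴ = (3*8)⁴ = 24⁴ = 331776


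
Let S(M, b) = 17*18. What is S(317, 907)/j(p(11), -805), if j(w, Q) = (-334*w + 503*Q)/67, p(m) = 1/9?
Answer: -184518/3644569 ≈ -0.050628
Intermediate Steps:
S(M, b) = 306
p(m) = 1/9
j(w, Q) = -334*w/67 + 503*Q/67 (j(w, Q) = (-334*w + 503*Q)*(1/67) = -334*w/67 + 503*Q/67)
S(317, 907)/j(p(11), -805) = 306/(-334/67*1/9 + (503/67)*(-805)) = 306/(-334/603 - 404915/67) = 306/(-3644569/603) = 306*(-603/3644569) = -184518/3644569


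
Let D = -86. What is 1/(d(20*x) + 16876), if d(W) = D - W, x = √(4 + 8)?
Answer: 1679/28189930 + 2*√3/14094965 ≈ 5.9806e-5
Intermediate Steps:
x = 2*√3 (x = √12 = 2*√3 ≈ 3.4641)
d(W) = -86 - W
1/(d(20*x) + 16876) = 1/((-86 - 20*2*√3) + 16876) = 1/((-86 - 40*√3) + 16876) = 1/(16790 - 40*√3)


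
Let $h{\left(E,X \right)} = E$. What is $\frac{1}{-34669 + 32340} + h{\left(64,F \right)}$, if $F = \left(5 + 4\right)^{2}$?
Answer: $\frac{149055}{2329} \approx 64.0$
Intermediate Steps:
$F = 81$ ($F = 9^{2} = 81$)
$\frac{1}{-34669 + 32340} + h{\left(64,F \right)} = \frac{1}{-34669 + 32340} + 64 = \frac{1}{-2329} + 64 = - \frac{1}{2329} + 64 = \frac{149055}{2329}$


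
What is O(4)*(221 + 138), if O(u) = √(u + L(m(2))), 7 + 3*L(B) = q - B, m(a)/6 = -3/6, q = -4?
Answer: 718*√3/3 ≈ 414.54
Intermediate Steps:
m(a) = -3 (m(a) = 6*(-3/6) = 6*(-3*⅙) = 6*(-½) = -3)
L(B) = -11/3 - B/3 (L(B) = -7/3 + (-4 - B)/3 = -7/3 + (-4/3 - B/3) = -11/3 - B/3)
O(u) = √(-8/3 + u) (O(u) = √(u + (-11/3 - ⅓*(-3))) = √(u + (-11/3 + 1)) = √(u - 8/3) = √(-8/3 + u))
O(4)*(221 + 138) = (√(-24 + 9*4)/3)*(221 + 138) = (√(-24 + 36)/3)*359 = (√12/3)*359 = ((2*√3)/3)*359 = (2*√3/3)*359 = 718*√3/3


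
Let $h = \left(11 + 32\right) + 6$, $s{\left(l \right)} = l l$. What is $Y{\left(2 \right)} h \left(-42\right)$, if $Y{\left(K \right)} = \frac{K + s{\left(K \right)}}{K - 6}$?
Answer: $3087$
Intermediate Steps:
$s{\left(l \right)} = l^{2}$
$h = 49$ ($h = 43 + 6 = 49$)
$Y{\left(K \right)} = \frac{K + K^{2}}{-6 + K}$ ($Y{\left(K \right)} = \frac{K + K^{2}}{K - 6} = \frac{K + K^{2}}{-6 + K}$)
$Y{\left(2 \right)} h \left(-42\right) = \frac{2 \left(1 + 2\right)}{-6 + 2} \cdot 49 \left(-42\right) = 2 \frac{1}{-4} \cdot 3 \cdot 49 \left(-42\right) = 2 \left(- \frac{1}{4}\right) 3 \cdot 49 \left(-42\right) = \left(- \frac{3}{2}\right) 49 \left(-42\right) = \left(- \frac{147}{2}\right) \left(-42\right) = 3087$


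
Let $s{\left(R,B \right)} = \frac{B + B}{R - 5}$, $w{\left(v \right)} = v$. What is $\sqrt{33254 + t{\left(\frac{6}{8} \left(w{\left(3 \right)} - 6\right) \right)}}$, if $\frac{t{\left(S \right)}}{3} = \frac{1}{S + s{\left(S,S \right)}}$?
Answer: $\frac{\sqrt{14664202}}{21} \approx 182.35$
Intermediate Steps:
$s{\left(R,B \right)} = \frac{2 B}{-5 + R}$
$t{\left(S \right)} = \frac{3}{S + \frac{2 S}{-5 + S}}$
$\sqrt{33254 + t{\left(\frac{6}{8} \left(w{\left(3 \right)} - 6\right) \right)}} = \sqrt{33254 + \frac{3 \left(-5 + \frac{6}{8} \left(3 - 6\right)\right)}{\frac{6}{8} \left(3 - 6\right) \left(-3 + \frac{6}{8} \left(3 - 6\right)\right)}} = \sqrt{33254 + \frac{3 \left(-5 + 6 \cdot \frac{1}{8} \left(-3\right)\right)}{6 \cdot \frac{1}{8} \left(-3\right) \left(-3 + 6 \cdot \frac{1}{8} \left(-3\right)\right)}} = \sqrt{33254 + \frac{3 \left(-5 + \frac{3}{4} \left(-3\right)\right)}{\frac{3}{4} \left(-3\right) \left(-3 + \frac{3}{4} \left(-3\right)\right)}} = \sqrt{33254 + \frac{3 \left(-5 - \frac{9}{4}\right)}{\left(- \frac{9}{4}\right) \left(-3 - \frac{9}{4}\right)}} = \sqrt{33254 + 3 \left(- \frac{4}{9}\right) \frac{1}{- \frac{21}{4}} \left(- \frac{29}{4}\right)} = \sqrt{33254 + 3 \left(- \frac{4}{9}\right) \left(- \frac{4}{21}\right) \left(- \frac{29}{4}\right)} = \sqrt{33254 - \frac{116}{63}} = \sqrt{\frac{2094886}{63}} = \frac{\sqrt{14664202}}{21}$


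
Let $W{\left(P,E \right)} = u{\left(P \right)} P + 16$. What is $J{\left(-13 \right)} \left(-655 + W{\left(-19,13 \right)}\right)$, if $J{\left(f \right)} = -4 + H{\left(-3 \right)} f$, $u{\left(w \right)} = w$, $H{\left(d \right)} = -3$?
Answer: $-9730$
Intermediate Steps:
$W{\left(P,E \right)} = 16 + P^{2}$ ($W{\left(P,E \right)} = P P + 16 = P^{2} + 16 = 16 + P^{2}$)
$J{\left(f \right)} = -4 - 3 f$
$J{\left(-13 \right)} \left(-655 + W{\left(-19,13 \right)}\right) = \left(-4 - -39\right) \left(-655 + \left(16 + \left(-19\right)^{2}\right)\right) = \left(-4 + 39\right) \left(-655 + \left(16 + 361\right)\right) = 35 \left(-655 + 377\right) = 35 \left(-278\right) = -9730$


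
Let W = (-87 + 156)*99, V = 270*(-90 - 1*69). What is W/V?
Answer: -253/1590 ≈ -0.15912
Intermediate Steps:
V = -42930 (V = 270*(-90 - 69) = 270*(-159) = -42930)
W = 6831 (W = 69*99 = 6831)
W/V = 6831/(-42930) = 6831*(-1/42930) = -253/1590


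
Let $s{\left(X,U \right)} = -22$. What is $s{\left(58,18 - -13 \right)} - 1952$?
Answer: $-1974$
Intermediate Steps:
$s{\left(58,18 - -13 \right)} - 1952 = -22 - 1952 = -1974$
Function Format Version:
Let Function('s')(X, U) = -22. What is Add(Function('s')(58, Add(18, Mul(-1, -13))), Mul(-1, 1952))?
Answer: -1974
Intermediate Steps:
Add(Function('s')(58, Add(18, Mul(-1, -13))), Mul(-1, 1952)) = Add(-22, Mul(-1, 1952)) = Add(-22, -1952) = -1974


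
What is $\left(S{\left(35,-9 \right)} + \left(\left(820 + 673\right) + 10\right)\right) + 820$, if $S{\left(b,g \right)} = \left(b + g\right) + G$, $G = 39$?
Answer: $2388$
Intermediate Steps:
$S{\left(b,g \right)} = 39 + b + g$ ($S{\left(b,g \right)} = \left(b + g\right) + 39 = 39 + b + g$)
$\left(S{\left(35,-9 \right)} + \left(\left(820 + 673\right) + 10\right)\right) + 820 = \left(\left(39 + 35 - 9\right) + \left(\left(820 + 673\right) + 10\right)\right) + 820 = \left(65 + \left(1493 + 10\right)\right) + 820 = \left(65 + 1503\right) + 820 = 1568 + 820 = 2388$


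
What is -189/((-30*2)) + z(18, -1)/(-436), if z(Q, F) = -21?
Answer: 1743/545 ≈ 3.1982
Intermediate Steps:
-189/((-30*2)) + z(18, -1)/(-436) = -189/((-30*2)) - 21/(-436) = -189/(-60) - 21*(-1/436) = -189*(-1/60) + 21/436 = 63/20 + 21/436 = 1743/545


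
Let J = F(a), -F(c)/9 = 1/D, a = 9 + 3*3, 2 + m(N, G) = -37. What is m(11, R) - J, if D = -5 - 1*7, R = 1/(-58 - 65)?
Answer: -159/4 ≈ -39.750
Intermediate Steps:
R = -1/123 (R = 1/(-123) = -1/123 ≈ -0.0081301)
m(N, G) = -39 (m(N, G) = -2 - 37 = -39)
D = -12 (D = -5 - 7 = -12)
a = 18 (a = 9 + 9 = 18)
F(c) = ¾ (F(c) = -9/(-12) = -9*(-1/12) = ¾)
J = ¾ ≈ 0.75000
m(11, R) - J = -39 - 1*¾ = -39 - ¾ = -159/4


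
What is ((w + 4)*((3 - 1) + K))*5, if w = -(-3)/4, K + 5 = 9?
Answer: 285/2 ≈ 142.50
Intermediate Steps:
K = 4 (K = -5 + 9 = 4)
w = ¾ (w = -(-3)/4 = -1*(-¾) = ¾ ≈ 0.75000)
((w + 4)*((3 - 1) + K))*5 = ((¾ + 4)*((3 - 1) + 4))*5 = (19*(2 + 4)/4)*5 = ((19/4)*6)*5 = (57/2)*5 = 285/2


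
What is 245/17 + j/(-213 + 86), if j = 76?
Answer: 29823/2159 ≈ 13.813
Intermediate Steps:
245/17 + j/(-213 + 86) = 245/17 + 76/(-213 + 86) = 245*(1/17) + 76/(-127) = 245/17 + 76*(-1/127) = 245/17 - 76/127 = 29823/2159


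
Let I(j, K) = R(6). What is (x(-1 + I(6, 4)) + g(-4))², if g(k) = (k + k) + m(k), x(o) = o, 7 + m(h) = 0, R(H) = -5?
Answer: 441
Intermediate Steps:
I(j, K) = -5
m(h) = -7 (m(h) = -7 + 0 = -7)
g(k) = -7 + 2*k (g(k) = (k + k) - 7 = 2*k - 7 = -7 + 2*k)
(x(-1 + I(6, 4)) + g(-4))² = ((-1 - 5) + (-7 + 2*(-4)))² = (-6 + (-7 - 8))² = (-6 - 15)² = (-21)² = 441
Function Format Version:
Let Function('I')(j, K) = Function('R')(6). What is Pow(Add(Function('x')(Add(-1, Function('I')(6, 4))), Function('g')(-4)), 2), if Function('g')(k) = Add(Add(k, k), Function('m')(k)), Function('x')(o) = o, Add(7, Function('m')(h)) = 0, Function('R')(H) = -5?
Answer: 441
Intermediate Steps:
Function('I')(j, K) = -5
Function('m')(h) = -7 (Function('m')(h) = Add(-7, 0) = -7)
Function('g')(k) = Add(-7, Mul(2, k)) (Function('g')(k) = Add(Add(k, k), -7) = Add(Mul(2, k), -7) = Add(-7, Mul(2, k)))
Pow(Add(Function('x')(Add(-1, Function('I')(6, 4))), Function('g')(-4)), 2) = Pow(Add(Add(-1, -5), Add(-7, Mul(2, -4))), 2) = Pow(Add(-6, Add(-7, -8)), 2) = Pow(Add(-6, -15), 2) = Pow(-21, 2) = 441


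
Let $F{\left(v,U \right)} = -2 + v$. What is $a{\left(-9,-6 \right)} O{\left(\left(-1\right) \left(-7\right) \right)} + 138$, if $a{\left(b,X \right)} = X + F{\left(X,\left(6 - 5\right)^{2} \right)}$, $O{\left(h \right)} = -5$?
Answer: $208$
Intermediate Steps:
$a{\left(b,X \right)} = -2 + 2 X$ ($a{\left(b,X \right)} = X + \left(-2 + X\right) = -2 + 2 X$)
$a{\left(-9,-6 \right)} O{\left(\left(-1\right) \left(-7\right) \right)} + 138 = \left(-2 + 2 \left(-6\right)\right) \left(-5\right) + 138 = \left(-2 - 12\right) \left(-5\right) + 138 = \left(-14\right) \left(-5\right) + 138 = 70 + 138 = 208$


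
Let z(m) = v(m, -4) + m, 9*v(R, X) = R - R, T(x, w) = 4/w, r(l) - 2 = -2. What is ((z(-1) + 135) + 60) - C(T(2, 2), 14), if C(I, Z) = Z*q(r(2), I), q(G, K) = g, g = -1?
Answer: 208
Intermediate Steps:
r(l) = 0 (r(l) = 2 - 2 = 0)
q(G, K) = -1
v(R, X) = 0 (v(R, X) = (R - R)/9 = (⅑)*0 = 0)
z(m) = m (z(m) = 0 + m = m)
C(I, Z) = -Z (C(I, Z) = Z*(-1) = -Z)
((z(-1) + 135) + 60) - C(T(2, 2), 14) = ((-1 + 135) + 60) - (-1)*14 = (134 + 60) - 1*(-14) = 194 + 14 = 208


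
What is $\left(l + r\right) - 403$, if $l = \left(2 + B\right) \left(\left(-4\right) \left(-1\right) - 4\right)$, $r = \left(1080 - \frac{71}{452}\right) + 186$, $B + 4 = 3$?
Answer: $\frac{390005}{452} \approx 862.84$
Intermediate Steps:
$B = -1$ ($B = -4 + 3 = -1$)
$r = \frac{572161}{452}$ ($r = \left(1080 - \frac{71}{452}\right) + 186 = \frac{488089}{452} + 186 = \frac{572161}{452} \approx 1265.8$)
$l = 0$ ($l = \left(2 - 1\right) \left(\left(-4\right) \left(-1\right) - 4\right) = 1 \left(4 - 4\right) = 1 \cdot 0 = 0$)
$\left(l + r\right) - 403 = \left(0 + \frac{572161}{452}\right) - 403 = \frac{572161}{452} - 403 = \frac{390005}{452}$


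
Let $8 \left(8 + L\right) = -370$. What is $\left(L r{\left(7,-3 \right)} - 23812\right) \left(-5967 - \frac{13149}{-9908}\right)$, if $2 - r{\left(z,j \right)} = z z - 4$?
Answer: $\frac{5078372327379}{39632} \approx 1.2814 \cdot 10^{8}$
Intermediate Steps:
$L = - \frac{217}{4}$ ($L = -8 + \frac{1}{8} \left(-370\right) = -8 - \frac{185}{4} = - \frac{217}{4} \approx -54.25$)
$r{\left(z,j \right)} = 6 - z^{2}$ ($r{\left(z,j \right)} = 2 - \left(z z - 4\right) = 2 - \left(z^{2} - 4\right) = 2 - \left(-4 + z^{2}\right) = 6 - z^{2}$)
$\left(L r{\left(7,-3 \right)} - 23812\right) \left(-5967 - \frac{13149}{-9908}\right) = \left(- \frac{217 \left(6 - 7^{2}\right)}{4} - 23812\right) \left(-5967 - \frac{13149}{-9908}\right) = \left(- \frac{217 \left(6 - 49\right)}{4} - 23812\right) \left(-5967 - - \frac{13149}{9908}\right) = \left(- \frac{217 \left(6 - 49\right)}{4} - 23812\right) \left(-5967 + \frac{13149}{9908}\right) = \left(\left(- \frac{217}{4}\right) \left(-43\right) - 23812\right) \left(- \frac{59107887}{9908}\right) = \left(\frac{9331}{4} - 23812\right) \left(- \frac{59107887}{9908}\right) = \left(- \frac{85917}{4}\right) \left(- \frac{59107887}{9908}\right) = \frac{5078372327379}{39632}$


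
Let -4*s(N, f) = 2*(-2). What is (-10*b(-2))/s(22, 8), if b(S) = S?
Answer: 20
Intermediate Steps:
s(N, f) = 1 (s(N, f) = -(-2)/2 = -1/4*(-4) = 1)
(-10*b(-2))/s(22, 8) = -10*(-2)/1 = 20*1 = 20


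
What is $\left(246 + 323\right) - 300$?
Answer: $269$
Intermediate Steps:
$\left(246 + 323\right) - 300 = 569 - 300 = 269$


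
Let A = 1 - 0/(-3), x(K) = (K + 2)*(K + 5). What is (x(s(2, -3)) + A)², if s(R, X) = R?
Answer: 841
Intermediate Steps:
x(K) = (2 + K)*(5 + K)
A = 1 (A = 1 - 0*(-1)/3 = 1 - 1*0 = 1 + 0 = 1)
(x(s(2, -3)) + A)² = ((10 + 2² + 7*2) + 1)² = ((10 + 4 + 14) + 1)² = (28 + 1)² = 29² = 841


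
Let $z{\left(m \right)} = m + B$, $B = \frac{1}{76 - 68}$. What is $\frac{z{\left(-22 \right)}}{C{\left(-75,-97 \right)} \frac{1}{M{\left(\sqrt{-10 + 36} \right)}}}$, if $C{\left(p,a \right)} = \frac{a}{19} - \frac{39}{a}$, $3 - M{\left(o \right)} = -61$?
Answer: $\frac{645050}{2167} \approx 297.67$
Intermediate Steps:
$B = \frac{1}{8} \approx 0.125$
$M{\left(o \right)} = 64$ ($M{\left(o \right)} = 3 - -61 = 3 + 61 = 64$)
$C{\left(p,a \right)} = - \frac{39}{a} + \frac{a}{19}$ ($C{\left(p,a \right)} = a \frac{1}{19} - \frac{39}{a} = \frac{a}{19} - \frac{39}{a} = - \frac{39}{a} + \frac{a}{19}$)
$z{\left(m \right)} = \frac{1}{8} + m$ ($z{\left(m \right)} = m + \frac{1}{8} = \frac{1}{8} + m$)
$\frac{z{\left(-22 \right)}}{C{\left(-75,-97 \right)} \frac{1}{M{\left(\sqrt{-10 + 36} \right)}}} = \frac{\frac{1}{8} - 22}{\left(- \frac{39}{-97} + \frac{1}{19} \left(-97\right)\right) \frac{1}{64}} = - \frac{175}{8 \left(\left(-39\right) \left(- \frac{1}{97}\right) - \frac{97}{19}\right) \frac{1}{64}} = - \frac{175}{8 \left(\frac{39}{97} - \frac{97}{19}\right) \frac{1}{64}} = - \frac{175}{8 \left(\left(- \frac{8668}{1843}\right) \frac{1}{64}\right)} = - \frac{175}{8 \left(- \frac{2167}{29488}\right)} = \left(- \frac{175}{8}\right) \left(- \frac{29488}{2167}\right) = \frac{645050}{2167}$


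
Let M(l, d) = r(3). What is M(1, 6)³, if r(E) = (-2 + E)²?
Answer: 1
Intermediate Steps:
M(l, d) = 1 (M(l, d) = (-2 + 3)² = 1² = 1)
M(1, 6)³ = 1³ = 1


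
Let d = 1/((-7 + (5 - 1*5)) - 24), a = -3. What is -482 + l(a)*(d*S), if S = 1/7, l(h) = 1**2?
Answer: -104595/217 ≈ -482.00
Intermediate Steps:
l(h) = 1
S = 1/7 ≈ 0.14286
d = -1/31 (d = 1/((-7 + (5 - 5)) - 24) = 1/((-7 + 0) - 24) = 1/(-7 - 24) = 1/(-31) = -1/31 ≈ -0.032258)
-482 + l(a)*(d*S) = -482 + 1*(-1/31*1/7) = -482 + 1*(-1/217) = -482 - 1/217 = -104595/217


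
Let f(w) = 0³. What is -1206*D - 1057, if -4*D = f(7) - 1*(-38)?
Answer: 10400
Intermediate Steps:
f(w) = 0
D = -19/2 (D = -(0 - 1*(-38))/4 = -(0 + 38)/4 = -¼*38 = -19/2 ≈ -9.5000)
-1206*D - 1057 = -1206*(-19/2) - 1057 = 11457 - 1057 = 10400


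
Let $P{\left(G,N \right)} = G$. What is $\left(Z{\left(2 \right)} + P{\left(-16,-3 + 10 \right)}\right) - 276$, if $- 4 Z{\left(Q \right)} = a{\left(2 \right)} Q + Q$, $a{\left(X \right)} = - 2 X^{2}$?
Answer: $- \frac{577}{2} \approx -288.5$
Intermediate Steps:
$Z{\left(Q \right)} = \frac{7 Q}{4}$ ($Z{\left(Q \right)} = - \frac{- 2 \cdot 2^{2} Q + Q}{4} = - \frac{\left(-2\right) 4 Q + Q}{4} = - \frac{- 8 Q + Q}{4} = - \frac{\left(-7\right) Q}{4} = \frac{7 Q}{4}$)
$\left(Z{\left(2 \right)} + P{\left(-16,-3 + 10 \right)}\right) - 276 = \left(\frac{7}{4} \cdot 2 - 16\right) - 276 = \left(\frac{7}{2} - 16\right) - 276 = - \frac{25}{2} - 276 = - \frac{577}{2}$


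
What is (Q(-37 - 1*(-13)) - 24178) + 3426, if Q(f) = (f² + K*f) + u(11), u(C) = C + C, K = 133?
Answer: -23346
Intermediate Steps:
u(C) = 2*C
Q(f) = 22 + f² + 133*f (Q(f) = (f² + 133*f) + 2*11 = (f² + 133*f) + 22 = 22 + f² + 133*f)
(Q(-37 - 1*(-13)) - 24178) + 3426 = ((22 + (-37 - 1*(-13))² + 133*(-37 - 1*(-13))) - 24178) + 3426 = ((22 + (-37 + 13)² + 133*(-37 + 13)) - 24178) + 3426 = ((22 + (-24)² + 133*(-24)) - 24178) + 3426 = ((22 + 576 - 3192) - 24178) + 3426 = (-2594 - 24178) + 3426 = -26772 + 3426 = -23346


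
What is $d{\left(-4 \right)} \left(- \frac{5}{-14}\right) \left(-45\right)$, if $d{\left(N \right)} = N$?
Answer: $\frac{450}{7} \approx 64.286$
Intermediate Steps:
$d{\left(-4 \right)} \left(- \frac{5}{-14}\right) \left(-45\right) = - 4 \left(- \frac{5}{-14}\right) \left(-45\right) = - 4 \left(\left(-5\right) \left(- \frac{1}{14}\right)\right) \left(-45\right) = \left(-4\right) \frac{5}{14} \left(-45\right) = \left(- \frac{10}{7}\right) \left(-45\right) = \frac{450}{7}$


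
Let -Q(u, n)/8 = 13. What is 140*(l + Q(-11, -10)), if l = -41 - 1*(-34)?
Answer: -15540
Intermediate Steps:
Q(u, n) = -104 (Q(u, n) = -8*13 = -104)
l = -7 (l = -41 + 34 = -7)
140*(l + Q(-11, -10)) = 140*(-7 - 104) = 140*(-111) = -15540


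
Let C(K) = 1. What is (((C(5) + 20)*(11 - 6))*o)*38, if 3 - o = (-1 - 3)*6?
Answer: 107730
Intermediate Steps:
o = 27 (o = 3 - (-1 - 3)*6 = 3 - (-4)*6 = 3 - 1*(-24) = 3 + 24 = 27)
(((C(5) + 20)*(11 - 6))*o)*38 = (((1 + 20)*(11 - 6))*27)*38 = ((21*5)*27)*38 = (105*27)*38 = 2835*38 = 107730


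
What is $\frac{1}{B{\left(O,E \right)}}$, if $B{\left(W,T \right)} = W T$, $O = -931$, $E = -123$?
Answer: $\frac{1}{114513} \approx 8.7326 \cdot 10^{-6}$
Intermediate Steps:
$B{\left(W,T \right)} = T W$
$\frac{1}{B{\left(O,E \right)}} = \frac{1}{\left(-123\right) \left(-931\right)} = \frac{1}{114513}$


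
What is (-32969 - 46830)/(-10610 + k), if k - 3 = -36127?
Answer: 79799/46734 ≈ 1.7075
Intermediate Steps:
k = -36124 (k = 3 - 36127 = -36124)
(-32969 - 46830)/(-10610 + k) = (-32969 - 46830)/(-10610 - 36124) = -79799/(-46734) = -79799*(-1/46734) = 79799/46734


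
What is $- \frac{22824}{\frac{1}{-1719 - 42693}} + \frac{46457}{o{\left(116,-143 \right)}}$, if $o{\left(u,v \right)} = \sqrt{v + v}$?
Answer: $1013659488 - \frac{46457 i \sqrt{286}}{286} \approx 1.0137 \cdot 10^{9} - 2747.1 i$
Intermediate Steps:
$o{\left(u,v \right)} = \sqrt{2} \sqrt{v}$ ($o{\left(u,v \right)} = \sqrt{2 v} = \sqrt{2} \sqrt{v}$)
$- \frac{22824}{\frac{1}{-1719 - 42693}} + \frac{46457}{o{\left(116,-143 \right)}} = - \frac{22824}{\frac{1}{-1719 - 42693}} + \frac{46457}{\sqrt{2} \sqrt{-143}} = - \frac{22824}{\frac{1}{-1719 - 42693}} + \frac{46457}{\sqrt{2} i \sqrt{143}} = - \frac{22824}{\frac{1}{-44412}} + \frac{46457}{i \sqrt{286}} = - \frac{22824}{- \frac{1}{44412}} + 46457 \left(- \frac{i \sqrt{286}}{286}\right) = \left(-22824\right) \left(-44412\right) - \frac{46457 i \sqrt{286}}{286} = 1013659488 - \frac{46457 i \sqrt{286}}{286}$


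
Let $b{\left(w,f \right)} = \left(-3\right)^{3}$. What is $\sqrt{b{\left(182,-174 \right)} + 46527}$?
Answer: $10 \sqrt{465} \approx 215.64$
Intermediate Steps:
$b{\left(w,f \right)} = -27$
$\sqrt{b{\left(182,-174 \right)} + 46527} = \sqrt{-27 + 46527} = \sqrt{46500} = 10 \sqrt{465}$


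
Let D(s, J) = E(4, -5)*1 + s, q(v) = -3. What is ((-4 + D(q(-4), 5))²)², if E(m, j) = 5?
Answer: 16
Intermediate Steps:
D(s, J) = 5 + s (D(s, J) = 5*1 + s = 5 + s)
((-4 + D(q(-4), 5))²)² = ((-4 + (5 - 3))²)² = ((-4 + 2)²)² = ((-2)²)² = 4² = 16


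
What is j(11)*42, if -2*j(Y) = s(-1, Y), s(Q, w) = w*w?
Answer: -2541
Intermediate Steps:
s(Q, w) = w**2
j(Y) = -Y**2/2
j(11)*42 = -1/2*11**2*42 = -1/2*121*42 = -121/2*42 = -2541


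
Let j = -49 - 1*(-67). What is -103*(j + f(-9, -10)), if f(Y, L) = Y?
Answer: -927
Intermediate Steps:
j = 18 (j = -49 + 67 = 18)
-103*(j + f(-9, -10)) = -103*(18 - 9) = -103*9 = -927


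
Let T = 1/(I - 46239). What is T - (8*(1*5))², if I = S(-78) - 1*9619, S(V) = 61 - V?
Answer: -89150401/55719 ≈ -1600.0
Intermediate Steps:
I = -9480 (I = (61 - 1*(-78)) - 1*9619 = (61 + 78) - 9619 = 139 - 9619 = -9480)
T = -1/55719 (T = 1/(-9480 - 46239) = 1/(-55719) = -1/55719 ≈ -1.7947e-5)
T - (8*(1*5))² = -1/55719 - (8*(1*5))² = -1/55719 - (8*5)² = -1/55719 - 1*40² = -1/55719 - 1*1600 = -1/55719 - 1600 = -89150401/55719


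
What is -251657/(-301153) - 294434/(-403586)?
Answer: 95117462202/60770567329 ≈ 1.5652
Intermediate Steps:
-251657/(-301153) - 294434/(-403586) = -251657*(-1/301153) - 294434*(-1/403586) = 251657/301153 + 147217/201793 = 95117462202/60770567329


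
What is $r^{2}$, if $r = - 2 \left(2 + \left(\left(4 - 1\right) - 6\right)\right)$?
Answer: $4$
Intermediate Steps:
$r = 2$ ($r = - 2 \left(2 + \left(\left(4 - 1\right) - 6\right)\right) = - 2 \left(2 + \left(3 - 6\right)\right) = - 2 \left(2 - 3\right) = \left(-2\right) \left(-1\right) = 2$)
$r^{2} = 2^{2} = 4$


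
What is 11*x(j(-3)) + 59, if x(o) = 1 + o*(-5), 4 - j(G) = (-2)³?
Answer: -590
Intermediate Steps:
j(G) = 12 (j(G) = 4 - 1*(-2)³ = 4 - 1*(-8) = 4 + 8 = 12)
x(o) = 1 - 5*o
11*x(j(-3)) + 59 = 11*(1 - 5*12) + 59 = 11*(1 - 60) + 59 = 11*(-59) + 59 = -649 + 59 = -590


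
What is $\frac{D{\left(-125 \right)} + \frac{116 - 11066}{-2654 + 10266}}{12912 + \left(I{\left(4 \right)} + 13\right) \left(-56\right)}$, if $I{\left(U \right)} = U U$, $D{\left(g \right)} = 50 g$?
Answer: $- \frac{23792975}{42962128} \approx -0.55381$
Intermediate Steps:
$I{\left(U \right)} = U^{2}$
$\frac{D{\left(-125 \right)} + \frac{116 - 11066}{-2654 + 10266}}{12912 + \left(I{\left(4 \right)} + 13\right) \left(-56\right)} = \frac{50 \left(-125\right) + \frac{116 - 11066}{-2654 + 10266}}{12912 + \left(4^{2} + 13\right) \left(-56\right)} = \frac{-6250 - \frac{10950}{7612}}{12912 + \left(16 + 13\right) \left(-56\right)} = \frac{-6250 - \frac{5475}{3806}}{12912 + 29 \left(-56\right)} = \frac{-6250 - \frac{5475}{3806}}{12912 - 1624} = - \frac{23792975}{3806 \cdot 11288} = \left(- \frac{23792975}{3806}\right) \frac{1}{11288} = - \frac{23792975}{42962128}$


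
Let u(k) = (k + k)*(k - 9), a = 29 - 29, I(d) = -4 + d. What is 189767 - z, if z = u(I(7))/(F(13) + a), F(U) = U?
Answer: 2467007/13 ≈ 1.8977e+5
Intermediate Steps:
a = 0
u(k) = 2*k*(-9 + k) (u(k) = (2*k)*(-9 + k) = 2*k*(-9 + k))
z = -36/13 (z = (2*(-4 + 7)*(-9 + (-4 + 7)))/(13 + 0) = (2*3*(-9 + 3))/13 = (2*3*(-6))*(1/13) = -36*1/13 = -36/13 ≈ -2.7692)
189767 - z = 189767 - 1*(-36/13) = 189767 + 36/13 = 2467007/13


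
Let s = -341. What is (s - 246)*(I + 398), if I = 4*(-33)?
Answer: -156142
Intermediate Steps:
I = -132
(s - 246)*(I + 398) = (-341 - 246)*(-132 + 398) = -587*266 = -156142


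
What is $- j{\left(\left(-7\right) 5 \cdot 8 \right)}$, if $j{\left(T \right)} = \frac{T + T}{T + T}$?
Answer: $-1$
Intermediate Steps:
$j{\left(T \right)} = 1$ ($j{\left(T \right)} = \frac{2 T}{2 T} = 2 T \frac{1}{2 T} = 1$)
$- j{\left(\left(-7\right) 5 \cdot 8 \right)} = \left(-1\right) 1 = -1$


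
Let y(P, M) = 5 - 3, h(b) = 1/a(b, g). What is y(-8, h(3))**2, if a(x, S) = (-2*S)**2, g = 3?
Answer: 4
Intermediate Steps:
a(x, S) = 4*S**2
h(b) = 1/36 (h(b) = 1/(4*3**2) = 1/(4*9) = 1/36)
y(P, M) = 2
y(-8, h(3))**2 = 2**2 = 4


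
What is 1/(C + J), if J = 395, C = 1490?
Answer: 1/1885 ≈ 0.00053050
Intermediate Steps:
1/(C + J) = 1/(1490 + 395) = 1/1885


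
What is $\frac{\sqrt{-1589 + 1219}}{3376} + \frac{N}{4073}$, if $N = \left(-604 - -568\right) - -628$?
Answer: $\frac{592}{4073} + \frac{i \sqrt{370}}{3376} \approx 0.14535 + 0.0056977 i$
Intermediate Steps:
$N = 592$ ($N = \left(-604 + 568\right) + 628 = -36 + 628 = 592$)
$\frac{\sqrt{-1589 + 1219}}{3376} + \frac{N}{4073} = \frac{\sqrt{-1589 + 1219}}{3376} + \frac{592}{4073} = \sqrt{-370} \cdot \frac{1}{3376} + 592 \cdot \frac{1}{4073} = i \sqrt{370} \cdot \frac{1}{3376} + \frac{592}{4073} = \frac{i \sqrt{370}}{3376} + \frac{592}{4073} = \frac{592}{4073} + \frac{i \sqrt{370}}{3376}$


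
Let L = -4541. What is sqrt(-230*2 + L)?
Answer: I*sqrt(5001) ≈ 70.718*I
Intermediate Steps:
sqrt(-230*2 + L) = sqrt(-230*2 - 4541) = sqrt(-460 - 4541) = sqrt(-5001) = I*sqrt(5001)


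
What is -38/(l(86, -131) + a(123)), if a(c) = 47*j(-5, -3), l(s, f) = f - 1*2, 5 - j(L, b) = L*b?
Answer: 38/603 ≈ 0.063018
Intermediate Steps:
j(L, b) = 5 - L*b
l(s, f) = -2 + f (l(s, f) = f - 2 = -2 + f)
a(c) = -470 (a(c) = 47*(5 - 1*(-5)*(-3)) = 47*(5 - 15) = 47*(-10) = -470)
-38/(l(86, -131) + a(123)) = -38/((-2 - 131) - 470) = -38/(-133 - 470) = -38/(-603) = -38*(-1/603) = 38/603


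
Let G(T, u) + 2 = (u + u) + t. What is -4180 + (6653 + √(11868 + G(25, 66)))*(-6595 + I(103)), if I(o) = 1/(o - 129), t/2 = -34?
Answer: -1140905243/26 - 171471*√11930/26 ≈ -4.4601e+7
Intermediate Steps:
t = -68 (t = 2*(-34) = -68)
I(o) = 1/(-129 + o)
G(T, u) = -70 + 2*u (G(T, u) = -2 + ((u + u) - 68) = -2 + (2*u - 68) = -2 + (-68 + 2*u) = -70 + 2*u)
-4180 + (6653 + √(11868 + G(25, 66)))*(-6595 + I(103)) = -4180 + (6653 + √(11868 + (-70 + 2*66)))*(-6595 + 1/(-129 + 103)) = -4180 + (6653 + √(11868 + (-70 + 132)))*(-6595 + 1/(-26)) = -4180 + (6653 + √(11868 + 62))*(-6595 - 1/26) = -4180 + (6653 + √11930)*(-171471/26) = -4180 + (-1140796563/26 - 171471*√11930/26) = -1140905243/26 - 171471*√11930/26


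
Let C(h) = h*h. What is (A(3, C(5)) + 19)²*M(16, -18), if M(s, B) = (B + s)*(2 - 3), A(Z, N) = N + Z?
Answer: 4418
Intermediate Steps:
C(h) = h²
M(s, B) = -B - s (M(s, B) = (B + s)*(-1) = -B - s)
(A(3, C(5)) + 19)²*M(16, -18) = ((5² + 3) + 19)²*(-1*(-18) - 1*16) = ((25 + 3) + 19)²*(18 - 16) = (28 + 19)²*2 = 47²*2 = 2209*2 = 4418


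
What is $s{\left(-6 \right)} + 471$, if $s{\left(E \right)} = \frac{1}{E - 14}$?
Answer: $\frac{9419}{20} \approx 470.95$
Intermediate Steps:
$s{\left(E \right)} = \frac{1}{-14 + E}$
$s{\left(-6 \right)} + 471 = \frac{1}{-14 - 6} + 471 = \frac{1}{-20} + 471 = - \frac{1}{20} + 471 = \frac{9419}{20}$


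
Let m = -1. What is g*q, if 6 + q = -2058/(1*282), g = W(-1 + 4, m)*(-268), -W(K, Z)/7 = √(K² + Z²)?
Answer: -1172500*√10/47 ≈ -78889.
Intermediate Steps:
W(K, Z) = -7*√(K² + Z²)
g = 1876*√10 (g = -7*√((-1 + 4)² + (-1)²)*(-268) = -7*√(3² + 1)*(-268) = -7*√(9 + 1)*(-268) = -7*√10*(-268) = 1876*√10 ≈ 5932.4)
q = -625/47 (q = -6 - 2058/(1*282) = -6 - 2058/282 = -6 - 2058*1/282 = -6 - 343/47 = -625/47 ≈ -13.298)
g*q = (1876*√10)*(-625/47) = -1172500*√10/47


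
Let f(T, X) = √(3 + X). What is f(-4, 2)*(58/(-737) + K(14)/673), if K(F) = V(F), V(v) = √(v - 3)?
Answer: √5*(-39034 + 737*√11)/496001 ≈ -0.16495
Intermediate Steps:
V(v) = √(-3 + v)
K(F) = √(-3 + F)
f(-4, 2)*(58/(-737) + K(14)/673) = √(3 + 2)*(58/(-737) + √(-3 + 14)/673) = √5*(58*(-1/737) + √11*(1/673)) = √5*(-58/737 + √11/673)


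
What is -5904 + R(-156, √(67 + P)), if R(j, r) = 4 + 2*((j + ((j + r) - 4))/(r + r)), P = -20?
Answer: -5899 - 316*√47/47 ≈ -5945.1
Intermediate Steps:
R(j, r) = 4 + (-4 + r + 2*j)/r (R(j, r) = 4 + 2*((j + (-4 + j + r))/((2*r))) = 4 + 2*((-4 + r + 2*j)*(1/(2*r))) = 4 + 2*((-4 + r + 2*j)/(2*r)) = 4 + (-4 + r + 2*j)/r)
-5904 + R(-156, √(67 + P)) = -5904 + (-4 + 2*(-156) + 5*√(67 - 20))/(√(67 - 20)) = -5904 + (-4 - 312 + 5*√47)/(√47) = -5904 + (√47/47)*(-316 + 5*√47) = -5904 + √47*(-316 + 5*√47)/47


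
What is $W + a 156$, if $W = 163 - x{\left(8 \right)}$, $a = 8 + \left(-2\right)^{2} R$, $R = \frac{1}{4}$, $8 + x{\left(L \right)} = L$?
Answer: $1567$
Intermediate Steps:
$x{\left(L \right)} = -8 + L$
$R = \frac{1}{4} \approx 0.25$
$a = 9$ ($a = 8 + \left(-2\right)^{2} \cdot \frac{1}{4} = 8 + 4 \cdot \frac{1}{4} = 8 + 1 = 9$)
$W = 163$ ($W = 163 - \left(-8 + 8\right) = 163 - 0 = 163 + 0 = 163$)
$W + a 156 = 163 + 9 \cdot 156 = 163 + 1404 = 1567$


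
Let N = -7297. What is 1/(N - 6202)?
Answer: -1/13499 ≈ -7.4080e-5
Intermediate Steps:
1/(N - 6202) = 1/(-7297 - 6202) = 1/(-13499) = -1/13499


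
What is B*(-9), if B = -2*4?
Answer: 72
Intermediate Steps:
B = -8
B*(-9) = -8*(-9) = 72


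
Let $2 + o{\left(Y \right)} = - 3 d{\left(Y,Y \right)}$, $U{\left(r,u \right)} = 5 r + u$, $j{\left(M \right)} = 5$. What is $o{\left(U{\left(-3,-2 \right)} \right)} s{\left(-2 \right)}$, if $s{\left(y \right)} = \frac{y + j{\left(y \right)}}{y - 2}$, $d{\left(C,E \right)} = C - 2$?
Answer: $- \frac{165}{4} \approx -41.25$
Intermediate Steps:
$d{\left(C,E \right)} = -2 + C$
$U{\left(r,u \right)} = u + 5 r$
$s{\left(y \right)} = \frac{5 + y}{-2 + y}$ ($s{\left(y \right)} = \frac{y + 5}{y - 2} = \frac{5 + y}{-2 + y}$)
$o{\left(Y \right)} = 4 - 3 Y$ ($o{\left(Y \right)} = -2 - 3 \left(-2 + Y\right) = -2 - \left(-6 + 3 Y\right) = 4 - 3 Y$)
$o{\left(U{\left(-3,-2 \right)} \right)} s{\left(-2 \right)} = \left(4 - 3 \left(-2 + 5 \left(-3\right)\right)\right) \frac{5 - 2}{-2 - 2} = \left(4 - 3 \left(-2 - 15\right)\right) \frac{1}{-4} \cdot 3 = \left(4 - -51\right) \left(\left(- \frac{1}{4}\right) 3\right) = \left(4 + 51\right) \left(- \frac{3}{4}\right) = 55 \left(- \frac{3}{4}\right) = - \frac{165}{4}$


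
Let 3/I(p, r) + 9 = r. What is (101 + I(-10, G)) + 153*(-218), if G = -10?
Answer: -631810/19 ≈ -33253.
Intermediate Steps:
I(p, r) = 3/(-9 + r)
(101 + I(-10, G)) + 153*(-218) = (101 + 3/(-9 - 10)) + 153*(-218) = (101 + 3/(-19)) - 33354 = (101 + 3*(-1/19)) - 33354 = (101 - 3/19) - 33354 = 1916/19 - 33354 = -631810/19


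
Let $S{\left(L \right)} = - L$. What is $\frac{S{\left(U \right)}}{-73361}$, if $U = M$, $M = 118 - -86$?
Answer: $\frac{204}{73361} \approx 0.0027808$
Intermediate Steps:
$M = 204$ ($M = 118 + 86 = 204$)
$U = 204$
$\frac{S{\left(U \right)}}{-73361} = \frac{\left(-1\right) 204}{-73361} = \left(-204\right) \left(- \frac{1}{73361}\right) = \frac{204}{73361}$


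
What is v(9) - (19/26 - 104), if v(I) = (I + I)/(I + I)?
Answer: 2711/26 ≈ 104.27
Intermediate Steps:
v(I) = 1 (v(I) = (2*I)/((2*I)) = (2*I)*(1/(2*I)) = 1)
v(9) - (19/26 - 104) = 1 - (19/26 - 104) = 1 - 1*(-2685/26) = 1 + 2685/26 = 2711/26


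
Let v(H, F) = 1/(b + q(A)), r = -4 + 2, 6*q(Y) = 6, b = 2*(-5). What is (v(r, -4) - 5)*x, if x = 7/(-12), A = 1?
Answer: 161/54 ≈ 2.9815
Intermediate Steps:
b = -10
q(Y) = 1 (q(Y) = (1/6)*6 = 1)
x = -7/12 (x = 7*(-1/12) = -7/12 ≈ -0.58333)
r = -2
v(H, F) = -1/9 (v(H, F) = 1/(-10 + 1) = 1/(-9) = -1/9)
(v(r, -4) - 5)*x = (-1/9 - 5)*(-7/12) = -46/9*(-7/12) = 161/54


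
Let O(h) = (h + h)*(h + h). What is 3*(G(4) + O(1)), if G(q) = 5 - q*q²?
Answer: -165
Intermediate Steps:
G(q) = 5 - q³
O(h) = 4*h² (O(h) = (2*h)*(2*h) = 4*h²)
3*(G(4) + O(1)) = 3*((5 - 1*4³) + 4*1²) = 3*((5 - 1*64) + 4*1) = 3*((5 - 64) + 4) = 3*(-59 + 4) = 3*(-55) = -165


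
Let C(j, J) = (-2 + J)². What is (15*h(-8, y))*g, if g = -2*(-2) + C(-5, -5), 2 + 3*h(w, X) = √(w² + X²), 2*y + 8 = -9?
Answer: -530 + 265*√545/2 ≈ 2563.2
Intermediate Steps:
y = -17/2 (y = -4 + (½)*(-9) = -4 - 9/2 = -17/2 ≈ -8.5000)
h(w, X) = -⅔ + √(X² + w²)/3 (h(w, X) = -⅔ + √(w² + X²)/3 = -⅔ + √(X² + w²)/3)
g = 53 (g = -2*(-2) + (-2 - 5)² = 4 + (-7)² = 4 + 49 = 53)
(15*h(-8, y))*g = (15*(-⅔ + √((-17/2)² + (-8)²)/3))*53 = (15*(-⅔ + √(289/4 + 64)/3))*53 = (15*(-⅔ + √(545/4)/3))*53 = (15*(-⅔ + (√545/2)/3))*53 = (15*(-⅔ + √545/6))*53 = (-10 + 5*√545/2)*53 = -530 + 265*√545/2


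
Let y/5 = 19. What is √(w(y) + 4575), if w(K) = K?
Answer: √4670 ≈ 68.337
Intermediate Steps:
y = 95 (y = 5*19 = 95)
√(w(y) + 4575) = √(95 + 4575) = √4670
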